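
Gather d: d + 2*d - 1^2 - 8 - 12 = 3*d - 21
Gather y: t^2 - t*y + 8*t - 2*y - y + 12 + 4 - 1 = t^2 + 8*t + y*(-t - 3) + 15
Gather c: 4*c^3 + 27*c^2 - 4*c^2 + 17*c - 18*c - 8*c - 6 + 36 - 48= 4*c^3 + 23*c^2 - 9*c - 18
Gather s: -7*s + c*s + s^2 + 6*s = s^2 + s*(c - 1)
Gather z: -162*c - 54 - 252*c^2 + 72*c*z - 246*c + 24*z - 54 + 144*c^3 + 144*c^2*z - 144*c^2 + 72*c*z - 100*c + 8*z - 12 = 144*c^3 - 396*c^2 - 508*c + z*(144*c^2 + 144*c + 32) - 120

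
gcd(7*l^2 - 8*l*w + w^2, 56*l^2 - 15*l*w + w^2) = -7*l + w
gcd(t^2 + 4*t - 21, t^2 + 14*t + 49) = t + 7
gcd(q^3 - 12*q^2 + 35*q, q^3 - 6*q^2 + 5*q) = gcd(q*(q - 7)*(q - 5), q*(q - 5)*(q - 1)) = q^2 - 5*q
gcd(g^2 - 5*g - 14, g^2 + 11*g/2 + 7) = g + 2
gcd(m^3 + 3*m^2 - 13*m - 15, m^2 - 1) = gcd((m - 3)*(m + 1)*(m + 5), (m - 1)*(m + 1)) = m + 1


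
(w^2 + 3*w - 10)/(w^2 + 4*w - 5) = (w - 2)/(w - 1)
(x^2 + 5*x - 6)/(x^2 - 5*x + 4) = (x + 6)/(x - 4)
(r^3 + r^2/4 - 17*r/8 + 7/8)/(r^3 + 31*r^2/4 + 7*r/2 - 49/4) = (r - 1/2)/(r + 7)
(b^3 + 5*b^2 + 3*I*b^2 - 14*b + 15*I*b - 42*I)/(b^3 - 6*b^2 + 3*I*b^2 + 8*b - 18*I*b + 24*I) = (b + 7)/(b - 4)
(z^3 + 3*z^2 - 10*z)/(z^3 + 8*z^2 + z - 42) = z*(z + 5)/(z^2 + 10*z + 21)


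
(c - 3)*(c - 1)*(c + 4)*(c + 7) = c^4 + 7*c^3 - 13*c^2 - 79*c + 84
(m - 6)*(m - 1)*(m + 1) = m^3 - 6*m^2 - m + 6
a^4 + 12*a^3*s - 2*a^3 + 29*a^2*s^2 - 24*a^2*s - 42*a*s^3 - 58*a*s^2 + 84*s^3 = (a - 2)*(a - s)*(a + 6*s)*(a + 7*s)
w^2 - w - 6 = (w - 3)*(w + 2)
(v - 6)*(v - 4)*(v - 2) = v^3 - 12*v^2 + 44*v - 48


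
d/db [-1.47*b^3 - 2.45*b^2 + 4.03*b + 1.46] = -4.41*b^2 - 4.9*b + 4.03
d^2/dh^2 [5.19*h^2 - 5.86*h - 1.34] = 10.3800000000000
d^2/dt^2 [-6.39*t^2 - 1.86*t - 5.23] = -12.7800000000000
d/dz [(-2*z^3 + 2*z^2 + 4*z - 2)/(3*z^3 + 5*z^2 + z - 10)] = 2*(-8*z^4 - 14*z^3 + 30*z^2 - 10*z - 19)/(9*z^6 + 30*z^5 + 31*z^4 - 50*z^3 - 99*z^2 - 20*z + 100)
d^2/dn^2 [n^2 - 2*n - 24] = 2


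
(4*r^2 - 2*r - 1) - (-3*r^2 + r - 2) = 7*r^2 - 3*r + 1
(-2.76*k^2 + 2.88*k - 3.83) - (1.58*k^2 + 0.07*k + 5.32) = -4.34*k^2 + 2.81*k - 9.15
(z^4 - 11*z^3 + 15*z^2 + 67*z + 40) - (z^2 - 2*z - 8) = z^4 - 11*z^3 + 14*z^2 + 69*z + 48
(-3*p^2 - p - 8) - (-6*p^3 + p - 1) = 6*p^3 - 3*p^2 - 2*p - 7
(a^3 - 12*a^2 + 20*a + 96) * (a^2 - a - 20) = a^5 - 13*a^4 + 12*a^3 + 316*a^2 - 496*a - 1920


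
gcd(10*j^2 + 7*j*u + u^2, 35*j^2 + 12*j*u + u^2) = 5*j + u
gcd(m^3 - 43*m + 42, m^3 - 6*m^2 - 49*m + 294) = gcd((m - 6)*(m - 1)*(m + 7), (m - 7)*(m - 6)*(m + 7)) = m^2 + m - 42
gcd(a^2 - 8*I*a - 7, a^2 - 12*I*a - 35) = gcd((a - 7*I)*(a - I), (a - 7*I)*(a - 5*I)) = a - 7*I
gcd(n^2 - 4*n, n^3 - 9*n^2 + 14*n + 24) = n - 4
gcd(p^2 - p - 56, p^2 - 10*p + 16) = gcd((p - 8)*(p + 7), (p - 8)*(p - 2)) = p - 8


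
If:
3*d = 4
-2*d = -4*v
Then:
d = 4/3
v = 2/3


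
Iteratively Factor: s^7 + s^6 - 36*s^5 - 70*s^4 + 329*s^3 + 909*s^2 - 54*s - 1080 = (s + 3)*(s^6 - 2*s^5 - 30*s^4 + 20*s^3 + 269*s^2 + 102*s - 360) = (s + 2)*(s + 3)*(s^5 - 4*s^4 - 22*s^3 + 64*s^2 + 141*s - 180) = (s + 2)*(s + 3)^2*(s^4 - 7*s^3 - s^2 + 67*s - 60) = (s - 1)*(s + 2)*(s + 3)^2*(s^3 - 6*s^2 - 7*s + 60) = (s - 4)*(s - 1)*(s + 2)*(s + 3)^2*(s^2 - 2*s - 15) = (s - 4)*(s - 1)*(s + 2)*(s + 3)^3*(s - 5)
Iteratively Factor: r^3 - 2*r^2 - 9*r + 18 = (r - 3)*(r^2 + r - 6) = (r - 3)*(r + 3)*(r - 2)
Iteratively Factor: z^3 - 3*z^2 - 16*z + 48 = (z + 4)*(z^2 - 7*z + 12) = (z - 3)*(z + 4)*(z - 4)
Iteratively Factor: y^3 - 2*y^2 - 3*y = (y)*(y^2 - 2*y - 3) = y*(y - 3)*(y + 1)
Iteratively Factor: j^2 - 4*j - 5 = (j + 1)*(j - 5)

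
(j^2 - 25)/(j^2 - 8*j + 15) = (j + 5)/(j - 3)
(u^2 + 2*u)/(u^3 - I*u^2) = (u + 2)/(u*(u - I))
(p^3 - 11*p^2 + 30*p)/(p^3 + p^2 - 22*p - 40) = p*(p - 6)/(p^2 + 6*p + 8)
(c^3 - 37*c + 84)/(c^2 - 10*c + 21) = (c^2 + 3*c - 28)/(c - 7)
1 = 1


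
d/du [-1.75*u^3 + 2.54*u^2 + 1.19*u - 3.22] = -5.25*u^2 + 5.08*u + 1.19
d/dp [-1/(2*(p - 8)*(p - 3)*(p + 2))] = ((p - 8)*(p - 3) + (p - 8)*(p + 2) + (p - 3)*(p + 2))/(2*(p - 8)^2*(p - 3)^2*(p + 2)^2)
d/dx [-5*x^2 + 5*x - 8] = 5 - 10*x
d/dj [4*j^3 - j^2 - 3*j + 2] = 12*j^2 - 2*j - 3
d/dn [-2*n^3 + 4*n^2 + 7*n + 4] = -6*n^2 + 8*n + 7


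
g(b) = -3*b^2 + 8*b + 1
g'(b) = 8 - 6*b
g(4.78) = -29.31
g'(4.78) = -20.68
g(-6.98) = -201.00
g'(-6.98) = 49.88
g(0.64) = 4.89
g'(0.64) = 4.16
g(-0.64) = -5.35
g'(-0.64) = 11.84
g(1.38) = 6.33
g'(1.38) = -0.28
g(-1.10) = -11.43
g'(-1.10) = 14.60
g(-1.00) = -10.00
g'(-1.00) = 14.00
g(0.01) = 1.08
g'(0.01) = 7.94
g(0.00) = 1.00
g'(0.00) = 8.00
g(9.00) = -170.00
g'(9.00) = -46.00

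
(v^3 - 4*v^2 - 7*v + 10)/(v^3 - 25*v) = (v^2 + v - 2)/(v*(v + 5))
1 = 1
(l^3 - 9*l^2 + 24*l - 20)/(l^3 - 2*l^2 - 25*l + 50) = (l - 2)/(l + 5)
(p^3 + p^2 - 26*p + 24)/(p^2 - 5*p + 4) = p + 6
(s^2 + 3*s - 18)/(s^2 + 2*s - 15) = (s + 6)/(s + 5)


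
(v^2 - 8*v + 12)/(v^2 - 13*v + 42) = (v - 2)/(v - 7)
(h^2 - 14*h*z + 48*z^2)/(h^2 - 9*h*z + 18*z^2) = (-h + 8*z)/(-h + 3*z)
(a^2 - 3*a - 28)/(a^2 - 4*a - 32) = (a - 7)/(a - 8)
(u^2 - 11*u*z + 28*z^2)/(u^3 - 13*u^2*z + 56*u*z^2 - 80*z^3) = (u - 7*z)/(u^2 - 9*u*z + 20*z^2)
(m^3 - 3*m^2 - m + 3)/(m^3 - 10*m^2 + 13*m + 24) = (m - 1)/(m - 8)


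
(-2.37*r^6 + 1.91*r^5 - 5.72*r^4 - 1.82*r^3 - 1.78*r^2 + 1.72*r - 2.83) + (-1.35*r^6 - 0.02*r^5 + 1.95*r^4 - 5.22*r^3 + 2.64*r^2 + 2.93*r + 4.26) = -3.72*r^6 + 1.89*r^5 - 3.77*r^4 - 7.04*r^3 + 0.86*r^2 + 4.65*r + 1.43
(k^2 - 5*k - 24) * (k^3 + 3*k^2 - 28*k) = k^5 - 2*k^4 - 67*k^3 + 68*k^2 + 672*k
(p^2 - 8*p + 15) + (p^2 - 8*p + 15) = 2*p^2 - 16*p + 30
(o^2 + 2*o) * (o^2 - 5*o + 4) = o^4 - 3*o^3 - 6*o^2 + 8*o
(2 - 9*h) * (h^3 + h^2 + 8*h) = -9*h^4 - 7*h^3 - 70*h^2 + 16*h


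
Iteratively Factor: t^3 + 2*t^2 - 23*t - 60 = (t + 3)*(t^2 - t - 20) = (t + 3)*(t + 4)*(t - 5)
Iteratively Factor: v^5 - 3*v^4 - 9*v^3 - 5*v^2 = (v + 1)*(v^4 - 4*v^3 - 5*v^2) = (v - 5)*(v + 1)*(v^3 + v^2) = v*(v - 5)*(v + 1)*(v^2 + v) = v^2*(v - 5)*(v + 1)*(v + 1)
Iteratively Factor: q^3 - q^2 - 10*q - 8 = (q + 1)*(q^2 - 2*q - 8) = (q + 1)*(q + 2)*(q - 4)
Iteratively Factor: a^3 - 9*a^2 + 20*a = (a)*(a^2 - 9*a + 20) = a*(a - 4)*(a - 5)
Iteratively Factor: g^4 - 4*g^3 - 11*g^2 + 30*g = (g - 2)*(g^3 - 2*g^2 - 15*g) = (g - 2)*(g + 3)*(g^2 - 5*g) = g*(g - 2)*(g + 3)*(g - 5)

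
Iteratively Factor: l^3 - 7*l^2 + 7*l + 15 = (l - 3)*(l^2 - 4*l - 5) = (l - 5)*(l - 3)*(l + 1)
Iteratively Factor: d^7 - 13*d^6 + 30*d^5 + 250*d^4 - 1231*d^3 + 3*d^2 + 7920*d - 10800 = (d - 3)*(d^6 - 10*d^5 + 250*d^3 - 481*d^2 - 1440*d + 3600) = (d - 3)*(d + 3)*(d^5 - 13*d^4 + 39*d^3 + 133*d^2 - 880*d + 1200) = (d - 3)*(d + 3)*(d + 4)*(d^4 - 17*d^3 + 107*d^2 - 295*d + 300) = (d - 5)*(d - 3)*(d + 3)*(d + 4)*(d^3 - 12*d^2 + 47*d - 60) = (d - 5)*(d - 4)*(d - 3)*(d + 3)*(d + 4)*(d^2 - 8*d + 15) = (d - 5)^2*(d - 4)*(d - 3)*(d + 3)*(d + 4)*(d - 3)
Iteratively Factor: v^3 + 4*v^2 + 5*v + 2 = (v + 1)*(v^2 + 3*v + 2) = (v + 1)^2*(v + 2)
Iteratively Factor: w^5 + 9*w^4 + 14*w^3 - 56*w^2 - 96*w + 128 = (w - 2)*(w^4 + 11*w^3 + 36*w^2 + 16*w - 64) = (w - 2)*(w - 1)*(w^3 + 12*w^2 + 48*w + 64) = (w - 2)*(w - 1)*(w + 4)*(w^2 + 8*w + 16) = (w - 2)*(w - 1)*(w + 4)^2*(w + 4)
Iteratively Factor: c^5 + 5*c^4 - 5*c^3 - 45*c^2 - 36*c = (c + 3)*(c^4 + 2*c^3 - 11*c^2 - 12*c) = (c + 3)*(c + 4)*(c^3 - 2*c^2 - 3*c) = (c + 1)*(c + 3)*(c + 4)*(c^2 - 3*c) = (c - 3)*(c + 1)*(c + 3)*(c + 4)*(c)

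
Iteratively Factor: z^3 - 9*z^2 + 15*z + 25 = (z - 5)*(z^2 - 4*z - 5) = (z - 5)*(z + 1)*(z - 5)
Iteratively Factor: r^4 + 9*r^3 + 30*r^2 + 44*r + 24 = (r + 3)*(r^3 + 6*r^2 + 12*r + 8) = (r + 2)*(r + 3)*(r^2 + 4*r + 4) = (r + 2)^2*(r + 3)*(r + 2)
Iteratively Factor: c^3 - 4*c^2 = (c - 4)*(c^2) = c*(c - 4)*(c)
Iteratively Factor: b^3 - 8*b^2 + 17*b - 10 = (b - 1)*(b^2 - 7*b + 10) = (b - 2)*(b - 1)*(b - 5)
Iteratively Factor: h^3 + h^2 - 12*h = (h + 4)*(h^2 - 3*h) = (h - 3)*(h + 4)*(h)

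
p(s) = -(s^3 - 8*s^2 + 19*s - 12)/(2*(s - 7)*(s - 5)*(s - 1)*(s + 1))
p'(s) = -(3*s^2 - 16*s + 19)/(2*(s - 7)*(s - 5)*(s - 1)*(s + 1)) + (s^3 - 8*s^2 + 19*s - 12)/(2*(s - 7)*(s - 5)*(s - 1)*(s + 1)^2) + (s^3 - 8*s^2 + 19*s - 12)/(2*(s - 7)*(s - 5)*(s - 1)^2*(s + 1)) + (s^3 - 8*s^2 + 19*s - 12)/(2*(s - 7)*(s - 5)^2*(s - 1)*(s + 1)) + (s^3 - 8*s^2 + 19*s - 12)/(2*(s - 7)^2*(s - 5)*(s - 1)*(s + 1))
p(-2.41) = 0.18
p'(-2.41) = 0.11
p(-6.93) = 0.06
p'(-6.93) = 0.01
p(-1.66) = 0.35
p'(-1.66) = 0.48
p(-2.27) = 0.19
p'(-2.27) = 0.13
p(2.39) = -0.01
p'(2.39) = 0.02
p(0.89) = -0.07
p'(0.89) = 0.06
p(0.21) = -0.13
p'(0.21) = 0.15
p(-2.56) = 0.16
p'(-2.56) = 0.09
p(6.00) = 0.43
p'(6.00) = 0.30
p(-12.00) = 0.03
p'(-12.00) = 0.00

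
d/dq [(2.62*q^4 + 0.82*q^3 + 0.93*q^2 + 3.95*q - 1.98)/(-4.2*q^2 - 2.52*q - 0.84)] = (-22.008*q^5 - 23.2512*q^4 - 12.936*q^3 + 12.18*q^2 - 18.1944*q - 8.3076)/(17.64*q^4 + 21.168*q^3 + 13.4064*q^2 + 4.2336*q + 0.7056)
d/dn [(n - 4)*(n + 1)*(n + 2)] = 3*n^2 - 2*n - 10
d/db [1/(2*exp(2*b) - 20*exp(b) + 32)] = (5 - exp(b))*exp(b)/(exp(2*b) - 10*exp(b) + 16)^2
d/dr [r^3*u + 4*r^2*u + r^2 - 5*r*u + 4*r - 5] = 3*r^2*u + 8*r*u + 2*r - 5*u + 4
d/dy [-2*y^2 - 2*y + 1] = -4*y - 2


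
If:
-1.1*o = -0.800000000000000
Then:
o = 0.73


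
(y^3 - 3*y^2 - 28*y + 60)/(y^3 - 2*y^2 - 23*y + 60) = (y^2 - 8*y + 12)/(y^2 - 7*y + 12)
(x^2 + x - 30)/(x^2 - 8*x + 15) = (x + 6)/(x - 3)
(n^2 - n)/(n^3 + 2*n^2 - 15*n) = (n - 1)/(n^2 + 2*n - 15)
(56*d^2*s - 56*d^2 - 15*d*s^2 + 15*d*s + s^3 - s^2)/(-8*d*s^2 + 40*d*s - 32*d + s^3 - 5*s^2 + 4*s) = (-7*d + s)/(s - 4)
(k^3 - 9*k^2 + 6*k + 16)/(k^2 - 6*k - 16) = (k^2 - k - 2)/(k + 2)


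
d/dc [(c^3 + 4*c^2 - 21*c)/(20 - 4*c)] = (-2*c^3 + 11*c^2 + 40*c - 105)/(4*(c^2 - 10*c + 25))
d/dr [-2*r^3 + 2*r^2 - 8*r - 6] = -6*r^2 + 4*r - 8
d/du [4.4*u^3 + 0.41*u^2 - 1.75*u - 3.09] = 13.2*u^2 + 0.82*u - 1.75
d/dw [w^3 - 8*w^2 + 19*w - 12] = 3*w^2 - 16*w + 19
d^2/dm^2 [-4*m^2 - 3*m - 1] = -8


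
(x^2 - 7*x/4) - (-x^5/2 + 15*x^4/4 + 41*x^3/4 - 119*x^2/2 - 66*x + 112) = x^5/2 - 15*x^4/4 - 41*x^3/4 + 121*x^2/2 + 257*x/4 - 112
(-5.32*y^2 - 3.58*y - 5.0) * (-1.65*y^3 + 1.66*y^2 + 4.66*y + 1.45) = 8.778*y^5 - 2.9242*y^4 - 22.484*y^3 - 32.6968*y^2 - 28.491*y - 7.25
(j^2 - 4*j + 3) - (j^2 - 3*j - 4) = 7 - j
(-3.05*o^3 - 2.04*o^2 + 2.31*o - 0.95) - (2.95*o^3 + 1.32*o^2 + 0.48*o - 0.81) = -6.0*o^3 - 3.36*o^2 + 1.83*o - 0.14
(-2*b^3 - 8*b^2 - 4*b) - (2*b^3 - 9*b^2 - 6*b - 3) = -4*b^3 + b^2 + 2*b + 3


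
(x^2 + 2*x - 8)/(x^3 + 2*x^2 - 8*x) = 1/x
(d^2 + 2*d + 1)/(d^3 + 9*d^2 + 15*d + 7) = 1/(d + 7)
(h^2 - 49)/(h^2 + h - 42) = (h - 7)/(h - 6)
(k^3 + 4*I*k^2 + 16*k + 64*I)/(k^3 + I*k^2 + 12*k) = (k^2 + 16)/(k*(k - 3*I))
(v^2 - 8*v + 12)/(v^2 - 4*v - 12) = (v - 2)/(v + 2)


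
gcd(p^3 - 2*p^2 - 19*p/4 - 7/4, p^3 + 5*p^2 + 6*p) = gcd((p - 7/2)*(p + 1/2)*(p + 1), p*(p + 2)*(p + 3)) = 1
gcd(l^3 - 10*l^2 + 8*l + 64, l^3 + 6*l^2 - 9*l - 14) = 1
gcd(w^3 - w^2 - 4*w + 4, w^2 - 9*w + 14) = w - 2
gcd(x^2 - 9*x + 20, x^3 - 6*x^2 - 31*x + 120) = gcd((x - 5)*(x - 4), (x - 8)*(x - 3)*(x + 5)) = 1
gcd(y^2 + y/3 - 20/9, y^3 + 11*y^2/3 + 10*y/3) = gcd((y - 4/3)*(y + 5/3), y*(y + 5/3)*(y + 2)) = y + 5/3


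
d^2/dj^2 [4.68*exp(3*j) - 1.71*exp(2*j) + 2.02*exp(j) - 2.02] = (42.12*exp(2*j) - 6.84*exp(j) + 2.02)*exp(j)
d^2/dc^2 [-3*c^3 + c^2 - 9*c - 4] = 2 - 18*c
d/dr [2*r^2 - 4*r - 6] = 4*r - 4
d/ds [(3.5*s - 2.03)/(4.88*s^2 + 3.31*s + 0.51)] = (-17.08*s^2 + 19.8128*s + 8.5043)/(23.8144*s^4 + 32.3056*s^3 + 15.9337*s^2 + 3.3762*s + 0.2601)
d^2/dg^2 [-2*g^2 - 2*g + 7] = -4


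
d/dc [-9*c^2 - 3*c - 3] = -18*c - 3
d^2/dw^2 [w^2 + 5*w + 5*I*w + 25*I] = 2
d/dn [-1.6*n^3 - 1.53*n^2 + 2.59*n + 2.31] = -4.8*n^2 - 3.06*n + 2.59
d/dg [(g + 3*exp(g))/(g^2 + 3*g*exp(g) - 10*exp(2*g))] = (-g^2 + 20*g*exp(2*g) - 6*g*exp(g) + 30*exp(3*g) - 19*exp(2*g))/(g^4 + 6*g^3*exp(g) - 11*g^2*exp(2*g) - 60*g*exp(3*g) + 100*exp(4*g))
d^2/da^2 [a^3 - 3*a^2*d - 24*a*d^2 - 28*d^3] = 6*a - 6*d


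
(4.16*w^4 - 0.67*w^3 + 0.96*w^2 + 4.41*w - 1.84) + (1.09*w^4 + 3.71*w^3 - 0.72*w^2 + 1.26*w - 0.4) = 5.25*w^4 + 3.04*w^3 + 0.24*w^2 + 5.67*w - 2.24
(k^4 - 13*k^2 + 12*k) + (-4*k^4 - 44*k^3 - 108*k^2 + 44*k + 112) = -3*k^4 - 44*k^3 - 121*k^2 + 56*k + 112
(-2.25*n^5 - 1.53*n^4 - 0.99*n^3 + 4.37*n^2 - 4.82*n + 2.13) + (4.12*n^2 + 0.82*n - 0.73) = -2.25*n^5 - 1.53*n^4 - 0.99*n^3 + 8.49*n^2 - 4.0*n + 1.4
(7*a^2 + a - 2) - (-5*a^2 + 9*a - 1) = 12*a^2 - 8*a - 1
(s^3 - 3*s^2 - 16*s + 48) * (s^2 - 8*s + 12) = s^5 - 11*s^4 + 20*s^3 + 140*s^2 - 576*s + 576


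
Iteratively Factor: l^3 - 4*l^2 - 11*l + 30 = (l + 3)*(l^2 - 7*l + 10) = (l - 2)*(l + 3)*(l - 5)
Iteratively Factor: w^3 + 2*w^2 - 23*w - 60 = (w + 4)*(w^2 - 2*w - 15) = (w - 5)*(w + 4)*(w + 3)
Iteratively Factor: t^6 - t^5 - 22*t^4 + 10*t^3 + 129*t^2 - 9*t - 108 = (t - 4)*(t^5 + 3*t^4 - 10*t^3 - 30*t^2 + 9*t + 27) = (t - 4)*(t + 1)*(t^4 + 2*t^3 - 12*t^2 - 18*t + 27) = (t - 4)*(t - 1)*(t + 1)*(t^3 + 3*t^2 - 9*t - 27) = (t - 4)*(t - 3)*(t - 1)*(t + 1)*(t^2 + 6*t + 9) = (t - 4)*(t - 3)*(t - 1)*(t + 1)*(t + 3)*(t + 3)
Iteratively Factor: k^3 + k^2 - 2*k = (k)*(k^2 + k - 2) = k*(k - 1)*(k + 2)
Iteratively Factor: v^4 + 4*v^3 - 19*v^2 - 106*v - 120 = (v + 4)*(v^3 - 19*v - 30) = (v + 2)*(v + 4)*(v^2 - 2*v - 15) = (v + 2)*(v + 3)*(v + 4)*(v - 5)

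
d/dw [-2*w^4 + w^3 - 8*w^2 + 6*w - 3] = -8*w^3 + 3*w^2 - 16*w + 6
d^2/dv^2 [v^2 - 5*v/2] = 2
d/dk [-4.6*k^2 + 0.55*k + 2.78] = 0.55 - 9.2*k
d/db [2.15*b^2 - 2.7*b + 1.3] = 4.3*b - 2.7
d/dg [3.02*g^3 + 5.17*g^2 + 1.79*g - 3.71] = 9.06*g^2 + 10.34*g + 1.79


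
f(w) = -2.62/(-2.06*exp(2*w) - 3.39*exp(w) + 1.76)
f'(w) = -2.62*(4.12*exp(2*w) + 3.39*exp(w))/(-2.06*exp(2*w) - 3.39*exp(w) + 1.76)^2 = (-10.7944*exp(w) - 8.8818)*exp(w)/(2.06*exp(2*w) + 3.39*exp(w) - 1.76)^2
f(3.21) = 0.00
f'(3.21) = -0.00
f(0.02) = 0.68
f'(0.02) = -1.37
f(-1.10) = -6.50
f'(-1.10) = -25.53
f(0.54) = 0.26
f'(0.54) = -0.46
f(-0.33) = 1.50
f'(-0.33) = -3.94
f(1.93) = 0.02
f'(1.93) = -0.04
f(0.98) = 0.12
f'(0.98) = -0.21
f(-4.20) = -1.53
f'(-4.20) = -0.05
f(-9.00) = -1.49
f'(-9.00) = 0.00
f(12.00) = 0.00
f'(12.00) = 0.00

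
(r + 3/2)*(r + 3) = r^2 + 9*r/2 + 9/2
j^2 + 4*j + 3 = (j + 1)*(j + 3)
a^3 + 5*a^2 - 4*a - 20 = (a - 2)*(a + 2)*(a + 5)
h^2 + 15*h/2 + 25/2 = (h + 5/2)*(h + 5)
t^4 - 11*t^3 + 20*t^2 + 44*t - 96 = (t - 8)*(t - 3)*(t - 2)*(t + 2)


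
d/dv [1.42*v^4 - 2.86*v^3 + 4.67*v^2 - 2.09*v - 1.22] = 5.68*v^3 - 8.58*v^2 + 9.34*v - 2.09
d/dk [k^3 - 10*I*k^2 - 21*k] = 3*k^2 - 20*I*k - 21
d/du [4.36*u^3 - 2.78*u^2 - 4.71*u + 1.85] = 13.08*u^2 - 5.56*u - 4.71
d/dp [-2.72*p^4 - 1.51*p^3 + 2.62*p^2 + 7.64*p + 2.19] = -10.88*p^3 - 4.53*p^2 + 5.24*p + 7.64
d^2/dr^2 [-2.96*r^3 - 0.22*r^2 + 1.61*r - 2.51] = -17.76*r - 0.44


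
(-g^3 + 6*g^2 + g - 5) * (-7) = 7*g^3 - 42*g^2 - 7*g + 35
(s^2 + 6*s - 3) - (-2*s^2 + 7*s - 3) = 3*s^2 - s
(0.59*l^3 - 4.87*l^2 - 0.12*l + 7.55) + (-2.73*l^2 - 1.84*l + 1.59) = 0.59*l^3 - 7.6*l^2 - 1.96*l + 9.14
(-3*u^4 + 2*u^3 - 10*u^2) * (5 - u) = 3*u^5 - 17*u^4 + 20*u^3 - 50*u^2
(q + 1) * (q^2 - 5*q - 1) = q^3 - 4*q^2 - 6*q - 1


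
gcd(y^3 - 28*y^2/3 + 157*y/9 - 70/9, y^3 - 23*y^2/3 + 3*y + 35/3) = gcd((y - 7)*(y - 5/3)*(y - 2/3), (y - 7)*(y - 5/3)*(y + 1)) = y^2 - 26*y/3 + 35/3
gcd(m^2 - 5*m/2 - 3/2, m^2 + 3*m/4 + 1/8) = m + 1/2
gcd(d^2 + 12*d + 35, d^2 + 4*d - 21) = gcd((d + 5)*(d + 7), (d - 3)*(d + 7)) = d + 7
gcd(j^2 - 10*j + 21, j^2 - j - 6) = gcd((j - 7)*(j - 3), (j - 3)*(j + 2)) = j - 3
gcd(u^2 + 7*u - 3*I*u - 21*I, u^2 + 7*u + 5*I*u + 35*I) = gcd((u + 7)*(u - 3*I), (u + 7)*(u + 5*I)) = u + 7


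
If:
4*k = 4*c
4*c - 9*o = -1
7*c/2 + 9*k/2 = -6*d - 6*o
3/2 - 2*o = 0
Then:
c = 23/16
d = -8/3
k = 23/16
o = 3/4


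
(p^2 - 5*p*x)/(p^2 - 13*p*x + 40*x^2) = p/(p - 8*x)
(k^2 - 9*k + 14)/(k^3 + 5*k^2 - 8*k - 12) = (k - 7)/(k^2 + 7*k + 6)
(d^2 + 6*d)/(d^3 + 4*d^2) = (d + 6)/(d*(d + 4))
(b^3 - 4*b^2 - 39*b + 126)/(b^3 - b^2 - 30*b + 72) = (b - 7)/(b - 4)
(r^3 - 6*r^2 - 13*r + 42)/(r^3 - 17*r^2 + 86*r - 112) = (r + 3)/(r - 8)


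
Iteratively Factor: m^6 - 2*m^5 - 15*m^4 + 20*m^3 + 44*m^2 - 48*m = (m + 3)*(m^5 - 5*m^4 + 20*m^2 - 16*m) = (m + 2)*(m + 3)*(m^4 - 7*m^3 + 14*m^2 - 8*m) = (m - 2)*(m + 2)*(m + 3)*(m^3 - 5*m^2 + 4*m) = (m - 2)*(m - 1)*(m + 2)*(m + 3)*(m^2 - 4*m) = (m - 4)*(m - 2)*(m - 1)*(m + 2)*(m + 3)*(m)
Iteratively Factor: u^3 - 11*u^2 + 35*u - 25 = (u - 1)*(u^2 - 10*u + 25) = (u - 5)*(u - 1)*(u - 5)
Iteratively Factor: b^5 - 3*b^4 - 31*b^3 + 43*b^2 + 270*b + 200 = (b - 5)*(b^4 + 2*b^3 - 21*b^2 - 62*b - 40) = (b - 5)*(b + 1)*(b^3 + b^2 - 22*b - 40) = (b - 5)*(b + 1)*(b + 2)*(b^2 - b - 20) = (b - 5)*(b + 1)*(b + 2)*(b + 4)*(b - 5)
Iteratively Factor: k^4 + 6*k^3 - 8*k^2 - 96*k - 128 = (k + 2)*(k^3 + 4*k^2 - 16*k - 64) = (k + 2)*(k + 4)*(k^2 - 16) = (k - 4)*(k + 2)*(k + 4)*(k + 4)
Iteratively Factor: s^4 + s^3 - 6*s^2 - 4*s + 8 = (s - 2)*(s^3 + 3*s^2 - 4) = (s - 2)*(s + 2)*(s^2 + s - 2) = (s - 2)*(s - 1)*(s + 2)*(s + 2)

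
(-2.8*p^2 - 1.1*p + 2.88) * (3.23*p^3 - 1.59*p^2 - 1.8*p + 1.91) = -9.044*p^5 + 0.899*p^4 + 16.0914*p^3 - 7.9472*p^2 - 7.285*p + 5.5008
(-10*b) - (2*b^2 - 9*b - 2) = -2*b^2 - b + 2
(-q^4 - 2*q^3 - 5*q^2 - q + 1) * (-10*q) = 10*q^5 + 20*q^4 + 50*q^3 + 10*q^2 - 10*q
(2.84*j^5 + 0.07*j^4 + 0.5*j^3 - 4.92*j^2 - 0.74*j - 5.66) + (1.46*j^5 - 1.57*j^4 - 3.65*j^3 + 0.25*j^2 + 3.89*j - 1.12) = 4.3*j^5 - 1.5*j^4 - 3.15*j^3 - 4.67*j^2 + 3.15*j - 6.78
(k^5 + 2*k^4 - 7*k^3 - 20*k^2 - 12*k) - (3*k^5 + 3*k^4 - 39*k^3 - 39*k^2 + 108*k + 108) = -2*k^5 - k^4 + 32*k^3 + 19*k^2 - 120*k - 108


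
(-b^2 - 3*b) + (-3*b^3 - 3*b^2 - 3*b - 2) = -3*b^3 - 4*b^2 - 6*b - 2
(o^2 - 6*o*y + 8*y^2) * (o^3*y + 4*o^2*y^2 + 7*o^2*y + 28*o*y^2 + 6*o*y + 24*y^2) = o^5*y - 2*o^4*y^2 + 7*o^4*y - 16*o^3*y^3 - 14*o^3*y^2 + 6*o^3*y + 32*o^2*y^4 - 112*o^2*y^3 - 12*o^2*y^2 + 224*o*y^4 - 96*o*y^3 + 192*y^4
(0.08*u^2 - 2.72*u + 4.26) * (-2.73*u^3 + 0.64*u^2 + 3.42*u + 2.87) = -0.2184*u^5 + 7.4768*u^4 - 13.097*u^3 - 6.3464*u^2 + 6.7628*u + 12.2262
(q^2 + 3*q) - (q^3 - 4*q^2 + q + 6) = -q^3 + 5*q^2 + 2*q - 6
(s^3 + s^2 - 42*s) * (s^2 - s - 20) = s^5 - 63*s^3 + 22*s^2 + 840*s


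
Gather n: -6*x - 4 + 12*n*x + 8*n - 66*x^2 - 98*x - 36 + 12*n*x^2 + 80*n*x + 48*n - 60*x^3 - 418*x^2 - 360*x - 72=n*(12*x^2 + 92*x + 56) - 60*x^3 - 484*x^2 - 464*x - 112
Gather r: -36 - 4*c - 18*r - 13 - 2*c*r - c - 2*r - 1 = -5*c + r*(-2*c - 20) - 50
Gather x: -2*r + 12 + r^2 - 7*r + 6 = r^2 - 9*r + 18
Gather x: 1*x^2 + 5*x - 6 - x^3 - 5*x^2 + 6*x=-x^3 - 4*x^2 + 11*x - 6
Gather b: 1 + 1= 2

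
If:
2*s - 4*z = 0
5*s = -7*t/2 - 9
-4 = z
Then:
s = -8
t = 62/7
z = -4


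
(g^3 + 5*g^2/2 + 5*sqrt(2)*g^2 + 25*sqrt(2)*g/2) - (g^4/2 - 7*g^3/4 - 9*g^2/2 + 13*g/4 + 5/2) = -g^4/2 + 11*g^3/4 + 7*g^2 + 5*sqrt(2)*g^2 - 13*g/4 + 25*sqrt(2)*g/2 - 5/2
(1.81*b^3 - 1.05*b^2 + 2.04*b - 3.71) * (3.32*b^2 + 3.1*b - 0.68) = 6.0092*b^5 + 2.125*b^4 + 2.287*b^3 - 5.2792*b^2 - 12.8882*b + 2.5228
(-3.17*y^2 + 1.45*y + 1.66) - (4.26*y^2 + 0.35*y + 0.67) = -7.43*y^2 + 1.1*y + 0.99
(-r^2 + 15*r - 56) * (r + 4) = -r^3 + 11*r^2 + 4*r - 224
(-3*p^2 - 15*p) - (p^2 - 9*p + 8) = -4*p^2 - 6*p - 8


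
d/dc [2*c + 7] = 2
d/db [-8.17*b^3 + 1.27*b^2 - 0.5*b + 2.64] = -24.51*b^2 + 2.54*b - 0.5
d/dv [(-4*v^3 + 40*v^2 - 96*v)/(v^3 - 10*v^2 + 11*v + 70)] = 8*(13*v^3 - 170*v^2 + 700*v - 840)/(v^6 - 20*v^5 + 122*v^4 - 80*v^3 - 1279*v^2 + 1540*v + 4900)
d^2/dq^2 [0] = 0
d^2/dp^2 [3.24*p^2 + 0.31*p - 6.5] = 6.48000000000000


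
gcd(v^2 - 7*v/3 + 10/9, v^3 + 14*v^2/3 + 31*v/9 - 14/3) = v - 2/3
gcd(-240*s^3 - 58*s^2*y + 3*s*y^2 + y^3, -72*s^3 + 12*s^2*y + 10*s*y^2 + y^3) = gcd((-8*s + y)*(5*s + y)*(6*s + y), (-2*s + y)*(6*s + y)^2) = 6*s + y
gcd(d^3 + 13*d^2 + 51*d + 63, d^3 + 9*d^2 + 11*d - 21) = d^2 + 10*d + 21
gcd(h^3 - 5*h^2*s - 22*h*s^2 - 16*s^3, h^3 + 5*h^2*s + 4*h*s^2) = h + s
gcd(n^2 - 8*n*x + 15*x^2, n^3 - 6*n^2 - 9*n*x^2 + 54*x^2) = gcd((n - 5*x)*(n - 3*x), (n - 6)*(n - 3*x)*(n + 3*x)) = -n + 3*x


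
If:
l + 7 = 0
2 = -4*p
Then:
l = -7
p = -1/2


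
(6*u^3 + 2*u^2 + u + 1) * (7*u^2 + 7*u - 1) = 42*u^5 + 56*u^4 + 15*u^3 + 12*u^2 + 6*u - 1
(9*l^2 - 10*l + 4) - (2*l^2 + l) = 7*l^2 - 11*l + 4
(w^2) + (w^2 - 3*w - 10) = 2*w^2 - 3*w - 10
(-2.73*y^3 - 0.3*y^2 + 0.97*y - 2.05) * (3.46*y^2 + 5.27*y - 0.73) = -9.4458*y^5 - 15.4251*y^4 + 3.7681*y^3 - 1.7621*y^2 - 11.5116*y + 1.4965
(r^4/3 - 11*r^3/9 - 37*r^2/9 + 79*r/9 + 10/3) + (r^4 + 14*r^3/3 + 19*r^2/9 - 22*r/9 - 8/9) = 4*r^4/3 + 31*r^3/9 - 2*r^2 + 19*r/3 + 22/9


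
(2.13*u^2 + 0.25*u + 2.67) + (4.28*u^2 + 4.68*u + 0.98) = 6.41*u^2 + 4.93*u + 3.65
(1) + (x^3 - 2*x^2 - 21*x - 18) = x^3 - 2*x^2 - 21*x - 17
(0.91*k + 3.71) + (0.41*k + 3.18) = 1.32*k + 6.89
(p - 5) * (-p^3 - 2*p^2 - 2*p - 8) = -p^4 + 3*p^3 + 8*p^2 + 2*p + 40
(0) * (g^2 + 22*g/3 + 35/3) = 0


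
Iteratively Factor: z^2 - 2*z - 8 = (z - 4)*(z + 2)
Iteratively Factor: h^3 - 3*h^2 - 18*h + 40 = (h + 4)*(h^2 - 7*h + 10) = (h - 5)*(h + 4)*(h - 2)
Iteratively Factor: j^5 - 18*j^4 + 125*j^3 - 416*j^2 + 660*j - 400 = (j - 4)*(j^4 - 14*j^3 + 69*j^2 - 140*j + 100) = (j - 5)*(j - 4)*(j^3 - 9*j^2 + 24*j - 20) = (j - 5)*(j - 4)*(j - 2)*(j^2 - 7*j + 10) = (j - 5)*(j - 4)*(j - 2)^2*(j - 5)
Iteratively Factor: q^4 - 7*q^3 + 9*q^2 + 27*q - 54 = (q - 3)*(q^3 - 4*q^2 - 3*q + 18) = (q - 3)^2*(q^2 - q - 6) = (q - 3)^2*(q + 2)*(q - 3)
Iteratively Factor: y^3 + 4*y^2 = (y)*(y^2 + 4*y) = y*(y + 4)*(y)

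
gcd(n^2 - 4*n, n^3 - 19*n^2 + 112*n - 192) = 1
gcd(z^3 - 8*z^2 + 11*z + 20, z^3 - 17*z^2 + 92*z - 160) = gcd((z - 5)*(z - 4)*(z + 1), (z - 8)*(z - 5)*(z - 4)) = z^2 - 9*z + 20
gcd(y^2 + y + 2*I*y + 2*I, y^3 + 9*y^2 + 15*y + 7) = y + 1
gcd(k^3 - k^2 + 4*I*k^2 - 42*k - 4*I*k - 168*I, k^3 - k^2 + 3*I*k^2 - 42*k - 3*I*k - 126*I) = k^2 - k - 42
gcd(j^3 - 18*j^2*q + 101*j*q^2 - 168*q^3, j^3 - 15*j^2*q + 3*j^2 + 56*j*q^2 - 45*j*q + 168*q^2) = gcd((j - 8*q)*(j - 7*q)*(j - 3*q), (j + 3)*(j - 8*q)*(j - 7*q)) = j^2 - 15*j*q + 56*q^2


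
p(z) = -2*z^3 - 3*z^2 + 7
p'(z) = -6*z^2 - 6*z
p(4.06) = -176.30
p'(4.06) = -123.26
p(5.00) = -318.00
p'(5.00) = -180.00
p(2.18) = -27.98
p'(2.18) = -41.59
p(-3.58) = 60.32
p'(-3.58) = -55.42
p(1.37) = -3.77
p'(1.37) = -19.48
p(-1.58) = 7.40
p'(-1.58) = -5.50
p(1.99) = -20.64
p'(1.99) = -35.70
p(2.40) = -37.93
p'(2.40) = -48.96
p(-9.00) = 1222.00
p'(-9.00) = -432.00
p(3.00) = -74.00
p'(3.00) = -72.00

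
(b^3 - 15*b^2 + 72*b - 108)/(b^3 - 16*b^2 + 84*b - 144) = (b - 3)/(b - 4)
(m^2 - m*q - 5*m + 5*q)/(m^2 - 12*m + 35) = (m - q)/(m - 7)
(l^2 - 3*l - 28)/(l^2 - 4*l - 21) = (l + 4)/(l + 3)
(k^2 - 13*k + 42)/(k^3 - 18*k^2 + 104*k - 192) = (k - 7)/(k^2 - 12*k + 32)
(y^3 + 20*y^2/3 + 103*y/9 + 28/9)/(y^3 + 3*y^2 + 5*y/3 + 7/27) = 3*(y + 4)/(3*y + 1)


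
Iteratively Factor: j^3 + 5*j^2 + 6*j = (j)*(j^2 + 5*j + 6) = j*(j + 2)*(j + 3)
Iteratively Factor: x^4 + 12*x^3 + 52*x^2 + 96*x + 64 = (x + 4)*(x^3 + 8*x^2 + 20*x + 16) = (x + 4)^2*(x^2 + 4*x + 4) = (x + 2)*(x + 4)^2*(x + 2)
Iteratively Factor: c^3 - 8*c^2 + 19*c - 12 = (c - 1)*(c^2 - 7*c + 12) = (c - 4)*(c - 1)*(c - 3)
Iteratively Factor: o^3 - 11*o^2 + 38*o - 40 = (o - 4)*(o^2 - 7*o + 10) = (o - 5)*(o - 4)*(o - 2)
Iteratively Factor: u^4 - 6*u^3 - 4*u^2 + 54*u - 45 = (u - 5)*(u^3 - u^2 - 9*u + 9) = (u - 5)*(u + 3)*(u^2 - 4*u + 3) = (u - 5)*(u - 1)*(u + 3)*(u - 3)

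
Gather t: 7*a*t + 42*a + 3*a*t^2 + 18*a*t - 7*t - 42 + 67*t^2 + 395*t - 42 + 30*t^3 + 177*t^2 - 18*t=42*a + 30*t^3 + t^2*(3*a + 244) + t*(25*a + 370) - 84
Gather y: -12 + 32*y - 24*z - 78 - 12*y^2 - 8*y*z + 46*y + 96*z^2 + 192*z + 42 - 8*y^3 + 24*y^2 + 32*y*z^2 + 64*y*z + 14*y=-8*y^3 + 12*y^2 + y*(32*z^2 + 56*z + 92) + 96*z^2 + 168*z - 48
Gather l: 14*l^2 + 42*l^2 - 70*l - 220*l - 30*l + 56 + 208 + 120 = 56*l^2 - 320*l + 384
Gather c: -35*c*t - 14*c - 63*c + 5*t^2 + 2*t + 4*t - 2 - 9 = c*(-35*t - 77) + 5*t^2 + 6*t - 11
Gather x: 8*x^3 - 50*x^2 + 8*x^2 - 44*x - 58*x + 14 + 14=8*x^3 - 42*x^2 - 102*x + 28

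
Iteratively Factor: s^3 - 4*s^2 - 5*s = (s + 1)*(s^2 - 5*s) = (s - 5)*(s + 1)*(s)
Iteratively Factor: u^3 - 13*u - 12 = (u + 1)*(u^2 - u - 12) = (u - 4)*(u + 1)*(u + 3)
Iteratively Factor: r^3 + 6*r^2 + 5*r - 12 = (r + 3)*(r^2 + 3*r - 4) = (r + 3)*(r + 4)*(r - 1)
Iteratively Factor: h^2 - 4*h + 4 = (h - 2)*(h - 2)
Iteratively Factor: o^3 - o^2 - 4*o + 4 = (o - 2)*(o^2 + o - 2) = (o - 2)*(o - 1)*(o + 2)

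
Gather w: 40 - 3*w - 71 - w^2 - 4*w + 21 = -w^2 - 7*w - 10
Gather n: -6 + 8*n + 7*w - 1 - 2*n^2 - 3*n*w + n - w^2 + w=-2*n^2 + n*(9 - 3*w) - w^2 + 8*w - 7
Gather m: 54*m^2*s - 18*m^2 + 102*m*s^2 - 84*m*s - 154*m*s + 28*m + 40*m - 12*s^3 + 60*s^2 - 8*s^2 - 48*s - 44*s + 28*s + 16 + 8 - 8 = m^2*(54*s - 18) + m*(102*s^2 - 238*s + 68) - 12*s^3 + 52*s^2 - 64*s + 16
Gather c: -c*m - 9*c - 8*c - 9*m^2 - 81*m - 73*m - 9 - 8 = c*(-m - 17) - 9*m^2 - 154*m - 17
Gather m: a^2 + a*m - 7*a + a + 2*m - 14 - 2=a^2 - 6*a + m*(a + 2) - 16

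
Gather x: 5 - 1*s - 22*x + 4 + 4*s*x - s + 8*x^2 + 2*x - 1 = -2*s + 8*x^2 + x*(4*s - 20) + 8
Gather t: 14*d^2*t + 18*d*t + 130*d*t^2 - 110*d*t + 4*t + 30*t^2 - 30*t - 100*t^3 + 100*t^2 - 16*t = -100*t^3 + t^2*(130*d + 130) + t*(14*d^2 - 92*d - 42)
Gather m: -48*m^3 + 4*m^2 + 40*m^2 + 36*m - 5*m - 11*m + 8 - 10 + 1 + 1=-48*m^3 + 44*m^2 + 20*m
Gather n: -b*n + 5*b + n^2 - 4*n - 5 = 5*b + n^2 + n*(-b - 4) - 5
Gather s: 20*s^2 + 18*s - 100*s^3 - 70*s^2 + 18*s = -100*s^3 - 50*s^2 + 36*s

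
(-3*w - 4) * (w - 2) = -3*w^2 + 2*w + 8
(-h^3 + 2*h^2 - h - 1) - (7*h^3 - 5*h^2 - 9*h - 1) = -8*h^3 + 7*h^2 + 8*h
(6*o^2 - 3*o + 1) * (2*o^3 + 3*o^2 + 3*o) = 12*o^5 + 12*o^4 + 11*o^3 - 6*o^2 + 3*o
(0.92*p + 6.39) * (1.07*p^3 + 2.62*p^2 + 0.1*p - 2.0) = 0.9844*p^4 + 9.2477*p^3 + 16.8338*p^2 - 1.201*p - 12.78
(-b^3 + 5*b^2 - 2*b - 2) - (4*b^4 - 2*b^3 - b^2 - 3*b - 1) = -4*b^4 + b^3 + 6*b^2 + b - 1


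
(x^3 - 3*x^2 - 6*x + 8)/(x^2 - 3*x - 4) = (x^2 + x - 2)/(x + 1)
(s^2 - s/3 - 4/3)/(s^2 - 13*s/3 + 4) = (s + 1)/(s - 3)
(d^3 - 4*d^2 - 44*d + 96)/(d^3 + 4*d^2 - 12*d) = (d - 8)/d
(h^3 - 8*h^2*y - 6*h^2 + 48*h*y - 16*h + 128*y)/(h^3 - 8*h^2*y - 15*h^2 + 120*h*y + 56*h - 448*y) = (h + 2)/(h - 7)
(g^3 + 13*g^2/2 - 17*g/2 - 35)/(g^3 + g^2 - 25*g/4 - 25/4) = 2*(g^2 + 9*g + 14)/(2*g^2 + 7*g + 5)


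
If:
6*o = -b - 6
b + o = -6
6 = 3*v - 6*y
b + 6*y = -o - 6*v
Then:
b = -6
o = 0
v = 4/3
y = -1/3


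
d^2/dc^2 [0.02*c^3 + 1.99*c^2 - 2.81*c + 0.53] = 0.12*c + 3.98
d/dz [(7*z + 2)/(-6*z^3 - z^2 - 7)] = (-42*z^3 - 7*z^2 + 2*z*(7*z + 2)*(9*z + 1) - 49)/(6*z^3 + z^2 + 7)^2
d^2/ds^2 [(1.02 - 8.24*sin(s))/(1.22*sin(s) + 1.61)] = (5.32907051820075e-15*sin(s)^3 - 17.703176*sin(s)^2 + 23.362388*sin(s) + 35.406352)/(1.815848*sin(s)^3 + 7.188972*sin(s)^2 + 9.487086*sin(s) + 4.173281)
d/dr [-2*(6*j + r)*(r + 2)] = -12*j - 4*r - 4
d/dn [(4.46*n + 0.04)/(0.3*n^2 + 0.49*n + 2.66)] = (-1.338*n^2 - 0.024*n + 11.844)/(0.09*n^4 + 0.294*n^3 + 1.8361*n^2 + 2.6068*n + 7.0756)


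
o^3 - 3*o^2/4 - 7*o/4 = o*(o - 7/4)*(o + 1)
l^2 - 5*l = l*(l - 5)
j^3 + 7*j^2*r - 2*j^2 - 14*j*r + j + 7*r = (j - 1)^2*(j + 7*r)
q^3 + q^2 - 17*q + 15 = (q - 3)*(q - 1)*(q + 5)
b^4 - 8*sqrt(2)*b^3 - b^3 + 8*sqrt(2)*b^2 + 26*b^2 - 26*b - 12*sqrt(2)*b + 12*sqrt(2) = (b - 1)*(b - 6*sqrt(2))*(b - sqrt(2))^2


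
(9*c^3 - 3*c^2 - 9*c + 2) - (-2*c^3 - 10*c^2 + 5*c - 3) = 11*c^3 + 7*c^2 - 14*c + 5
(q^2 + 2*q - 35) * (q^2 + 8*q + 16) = q^4 + 10*q^3 - 3*q^2 - 248*q - 560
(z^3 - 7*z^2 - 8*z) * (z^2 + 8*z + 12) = z^5 + z^4 - 52*z^3 - 148*z^2 - 96*z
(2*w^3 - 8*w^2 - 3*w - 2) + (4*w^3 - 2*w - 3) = 6*w^3 - 8*w^2 - 5*w - 5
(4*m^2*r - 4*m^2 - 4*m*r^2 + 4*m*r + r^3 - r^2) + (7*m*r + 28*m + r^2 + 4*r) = 4*m^2*r - 4*m^2 - 4*m*r^2 + 11*m*r + 28*m + r^3 + 4*r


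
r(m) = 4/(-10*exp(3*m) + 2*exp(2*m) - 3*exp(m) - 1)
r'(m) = 4*(30*exp(3*m) - 4*exp(2*m) + 3*exp(m))/(-10*exp(3*m) + 2*exp(2*m) - 3*exp(m) - 1)^2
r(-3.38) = -3.64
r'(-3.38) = 0.33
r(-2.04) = -2.90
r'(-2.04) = 0.82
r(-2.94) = -3.46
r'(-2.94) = 0.46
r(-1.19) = -1.99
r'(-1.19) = 1.37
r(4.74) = -0.00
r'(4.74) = 0.00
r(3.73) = -0.00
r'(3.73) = 0.00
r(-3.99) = -3.79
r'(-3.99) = 0.20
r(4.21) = -0.00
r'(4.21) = 0.00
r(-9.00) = -4.00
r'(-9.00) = 0.00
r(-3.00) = -3.49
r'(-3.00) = 0.44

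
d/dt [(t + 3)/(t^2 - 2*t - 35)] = (t^2 - 2*t - 2*(t - 1)*(t + 3) - 35)/(-t^2 + 2*t + 35)^2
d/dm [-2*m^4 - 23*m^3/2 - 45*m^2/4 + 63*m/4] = -8*m^3 - 69*m^2/2 - 45*m/2 + 63/4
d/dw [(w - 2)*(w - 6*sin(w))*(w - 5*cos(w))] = (2 - w)*(w - 5*cos(w))*(6*cos(w) - 1) + (w - 2)*(w - 6*sin(w))*(5*sin(w) + 1) + (w - 6*sin(w))*(w - 5*cos(w))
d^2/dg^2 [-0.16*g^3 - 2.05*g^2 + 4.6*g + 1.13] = -0.96*g - 4.1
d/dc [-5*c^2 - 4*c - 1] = -10*c - 4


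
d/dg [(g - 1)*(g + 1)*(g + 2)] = 3*g^2 + 4*g - 1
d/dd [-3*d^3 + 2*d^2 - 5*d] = -9*d^2 + 4*d - 5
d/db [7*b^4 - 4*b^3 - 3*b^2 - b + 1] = 28*b^3 - 12*b^2 - 6*b - 1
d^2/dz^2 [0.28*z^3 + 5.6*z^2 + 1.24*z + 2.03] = 1.68*z + 11.2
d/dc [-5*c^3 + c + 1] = 1 - 15*c^2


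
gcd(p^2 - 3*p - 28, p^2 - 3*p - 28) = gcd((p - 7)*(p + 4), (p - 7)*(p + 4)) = p^2 - 3*p - 28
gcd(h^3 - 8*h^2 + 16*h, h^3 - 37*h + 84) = h - 4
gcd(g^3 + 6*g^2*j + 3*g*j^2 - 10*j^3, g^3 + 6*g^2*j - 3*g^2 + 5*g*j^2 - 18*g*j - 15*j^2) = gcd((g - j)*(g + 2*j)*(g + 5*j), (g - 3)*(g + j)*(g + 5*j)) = g + 5*j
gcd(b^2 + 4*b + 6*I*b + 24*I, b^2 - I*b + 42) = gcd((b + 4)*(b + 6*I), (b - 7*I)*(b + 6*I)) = b + 6*I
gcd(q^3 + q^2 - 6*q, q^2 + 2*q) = q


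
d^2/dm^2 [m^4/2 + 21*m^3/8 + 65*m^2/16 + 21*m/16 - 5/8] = 6*m^2 + 63*m/4 + 65/8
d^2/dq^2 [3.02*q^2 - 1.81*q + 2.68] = 6.04000000000000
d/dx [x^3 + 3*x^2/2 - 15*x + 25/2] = 3*x^2 + 3*x - 15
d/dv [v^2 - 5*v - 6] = 2*v - 5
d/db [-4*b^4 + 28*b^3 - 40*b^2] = 4*b*(-4*b^2 + 21*b - 20)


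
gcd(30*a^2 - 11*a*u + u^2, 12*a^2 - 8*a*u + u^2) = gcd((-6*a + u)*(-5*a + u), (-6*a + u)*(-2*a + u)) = -6*a + u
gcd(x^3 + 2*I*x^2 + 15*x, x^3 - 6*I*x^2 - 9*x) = x^2 - 3*I*x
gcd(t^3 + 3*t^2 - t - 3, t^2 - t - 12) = t + 3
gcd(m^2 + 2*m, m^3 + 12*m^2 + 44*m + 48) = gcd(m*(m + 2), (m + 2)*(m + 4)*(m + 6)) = m + 2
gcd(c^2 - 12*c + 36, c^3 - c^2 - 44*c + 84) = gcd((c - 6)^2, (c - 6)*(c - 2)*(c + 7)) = c - 6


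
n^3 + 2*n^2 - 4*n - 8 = (n - 2)*(n + 2)^2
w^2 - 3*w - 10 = (w - 5)*(w + 2)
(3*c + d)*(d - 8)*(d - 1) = 3*c*d^2 - 27*c*d + 24*c + d^3 - 9*d^2 + 8*d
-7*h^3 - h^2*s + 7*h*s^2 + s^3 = (-h + s)*(h + s)*(7*h + s)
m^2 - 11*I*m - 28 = (m - 7*I)*(m - 4*I)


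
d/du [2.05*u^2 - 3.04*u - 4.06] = 4.1*u - 3.04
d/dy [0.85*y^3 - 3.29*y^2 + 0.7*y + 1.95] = 2.55*y^2 - 6.58*y + 0.7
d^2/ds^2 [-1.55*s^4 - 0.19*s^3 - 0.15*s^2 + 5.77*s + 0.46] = -18.6*s^2 - 1.14*s - 0.3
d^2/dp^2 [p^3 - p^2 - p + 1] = 6*p - 2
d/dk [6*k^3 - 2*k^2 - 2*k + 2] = 18*k^2 - 4*k - 2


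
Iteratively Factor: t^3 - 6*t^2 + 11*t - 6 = (t - 2)*(t^2 - 4*t + 3) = (t - 2)*(t - 1)*(t - 3)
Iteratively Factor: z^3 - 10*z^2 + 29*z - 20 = (z - 1)*(z^2 - 9*z + 20) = (z - 4)*(z - 1)*(z - 5)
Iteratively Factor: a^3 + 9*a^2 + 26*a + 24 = (a + 4)*(a^2 + 5*a + 6) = (a + 2)*(a + 4)*(a + 3)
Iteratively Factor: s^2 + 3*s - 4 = (s + 4)*(s - 1)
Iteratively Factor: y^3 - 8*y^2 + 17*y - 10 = (y - 5)*(y^2 - 3*y + 2) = (y - 5)*(y - 2)*(y - 1)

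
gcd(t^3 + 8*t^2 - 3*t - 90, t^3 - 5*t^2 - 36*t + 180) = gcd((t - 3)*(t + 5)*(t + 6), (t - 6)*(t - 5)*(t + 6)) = t + 6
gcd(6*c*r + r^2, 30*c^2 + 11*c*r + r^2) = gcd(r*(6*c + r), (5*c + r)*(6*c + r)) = 6*c + r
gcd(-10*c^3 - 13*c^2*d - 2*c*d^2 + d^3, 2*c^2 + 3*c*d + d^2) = 2*c^2 + 3*c*d + d^2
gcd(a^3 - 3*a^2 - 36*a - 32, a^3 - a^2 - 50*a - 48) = a^2 - 7*a - 8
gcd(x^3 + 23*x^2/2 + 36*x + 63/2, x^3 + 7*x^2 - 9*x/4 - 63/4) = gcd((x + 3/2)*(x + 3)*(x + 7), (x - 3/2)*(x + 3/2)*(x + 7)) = x^2 + 17*x/2 + 21/2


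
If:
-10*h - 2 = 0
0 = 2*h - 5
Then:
No Solution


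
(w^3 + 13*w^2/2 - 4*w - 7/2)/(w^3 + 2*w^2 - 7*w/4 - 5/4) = 2*(w + 7)/(2*w + 5)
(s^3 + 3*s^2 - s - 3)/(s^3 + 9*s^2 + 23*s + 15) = (s - 1)/(s + 5)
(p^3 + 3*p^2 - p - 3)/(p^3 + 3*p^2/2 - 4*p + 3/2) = 2*(p + 1)/(2*p - 1)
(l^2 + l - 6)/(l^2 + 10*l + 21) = (l - 2)/(l + 7)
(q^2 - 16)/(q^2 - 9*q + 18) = (q^2 - 16)/(q^2 - 9*q + 18)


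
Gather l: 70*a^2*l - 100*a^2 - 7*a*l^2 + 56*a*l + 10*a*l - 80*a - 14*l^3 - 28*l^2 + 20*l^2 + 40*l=-100*a^2 - 80*a - 14*l^3 + l^2*(-7*a - 8) + l*(70*a^2 + 66*a + 40)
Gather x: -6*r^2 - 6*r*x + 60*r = -6*r^2 - 6*r*x + 60*r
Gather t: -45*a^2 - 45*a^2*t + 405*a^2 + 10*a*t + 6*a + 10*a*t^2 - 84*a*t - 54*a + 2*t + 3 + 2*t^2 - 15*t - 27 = 360*a^2 - 48*a + t^2*(10*a + 2) + t*(-45*a^2 - 74*a - 13) - 24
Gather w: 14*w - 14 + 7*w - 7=21*w - 21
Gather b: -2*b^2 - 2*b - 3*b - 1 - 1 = -2*b^2 - 5*b - 2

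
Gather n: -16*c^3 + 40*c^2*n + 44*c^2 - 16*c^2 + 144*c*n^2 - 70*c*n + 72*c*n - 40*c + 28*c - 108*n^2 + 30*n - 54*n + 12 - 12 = -16*c^3 + 28*c^2 - 12*c + n^2*(144*c - 108) + n*(40*c^2 + 2*c - 24)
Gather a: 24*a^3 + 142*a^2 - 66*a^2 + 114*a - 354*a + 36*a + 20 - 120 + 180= 24*a^3 + 76*a^2 - 204*a + 80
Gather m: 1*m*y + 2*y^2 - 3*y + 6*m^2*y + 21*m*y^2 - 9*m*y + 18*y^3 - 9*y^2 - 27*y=6*m^2*y + m*(21*y^2 - 8*y) + 18*y^3 - 7*y^2 - 30*y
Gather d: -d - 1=-d - 1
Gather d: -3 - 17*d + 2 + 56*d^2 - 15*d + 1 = 56*d^2 - 32*d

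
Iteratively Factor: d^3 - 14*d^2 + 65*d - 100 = (d - 5)*(d^2 - 9*d + 20) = (d - 5)*(d - 4)*(d - 5)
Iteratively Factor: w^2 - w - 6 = (w + 2)*(w - 3)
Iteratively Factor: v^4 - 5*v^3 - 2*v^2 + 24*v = (v + 2)*(v^3 - 7*v^2 + 12*v) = (v - 3)*(v + 2)*(v^2 - 4*v) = (v - 4)*(v - 3)*(v + 2)*(v)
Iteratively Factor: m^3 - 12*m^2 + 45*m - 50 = (m - 5)*(m^2 - 7*m + 10) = (m - 5)^2*(m - 2)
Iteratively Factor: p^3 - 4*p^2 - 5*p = (p + 1)*(p^2 - 5*p) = p*(p + 1)*(p - 5)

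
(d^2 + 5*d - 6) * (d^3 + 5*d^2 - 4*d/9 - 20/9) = d^5 + 10*d^4 + 167*d^3/9 - 310*d^2/9 - 76*d/9 + 40/3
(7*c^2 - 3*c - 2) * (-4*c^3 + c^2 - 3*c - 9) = -28*c^5 + 19*c^4 - 16*c^3 - 56*c^2 + 33*c + 18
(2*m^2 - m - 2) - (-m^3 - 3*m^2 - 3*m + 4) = m^3 + 5*m^2 + 2*m - 6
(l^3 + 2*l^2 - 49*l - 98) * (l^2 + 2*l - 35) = l^5 + 4*l^4 - 80*l^3 - 266*l^2 + 1519*l + 3430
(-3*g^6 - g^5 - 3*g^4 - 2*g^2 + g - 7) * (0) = 0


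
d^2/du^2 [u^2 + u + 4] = 2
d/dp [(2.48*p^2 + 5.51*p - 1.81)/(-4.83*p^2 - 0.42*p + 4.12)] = (25.5717*p^2 + 2.9506*p + 21.941)/(23.3289*p^4 + 4.0572*p^3 - 39.6228*p^2 - 3.4608*p + 16.9744)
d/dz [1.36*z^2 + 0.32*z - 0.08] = 2.72*z + 0.32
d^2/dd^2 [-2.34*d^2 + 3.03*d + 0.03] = -4.68000000000000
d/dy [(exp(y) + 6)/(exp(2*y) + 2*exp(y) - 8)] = (-2*(exp(y) + 1)*(exp(y) + 6) + exp(2*y) + 2*exp(y) - 8)*exp(y)/(exp(2*y) + 2*exp(y) - 8)^2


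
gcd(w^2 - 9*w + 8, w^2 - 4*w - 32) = w - 8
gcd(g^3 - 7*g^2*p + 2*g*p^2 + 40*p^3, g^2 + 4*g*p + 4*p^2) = g + 2*p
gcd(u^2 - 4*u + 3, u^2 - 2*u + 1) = u - 1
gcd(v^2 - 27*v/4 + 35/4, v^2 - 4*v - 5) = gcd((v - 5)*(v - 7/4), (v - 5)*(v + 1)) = v - 5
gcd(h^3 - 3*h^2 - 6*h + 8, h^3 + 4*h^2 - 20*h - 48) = h^2 - 2*h - 8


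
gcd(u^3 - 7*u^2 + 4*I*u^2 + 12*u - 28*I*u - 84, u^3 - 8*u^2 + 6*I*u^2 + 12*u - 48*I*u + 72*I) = u + 6*I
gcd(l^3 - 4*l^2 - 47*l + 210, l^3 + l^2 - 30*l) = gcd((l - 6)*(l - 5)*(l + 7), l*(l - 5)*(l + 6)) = l - 5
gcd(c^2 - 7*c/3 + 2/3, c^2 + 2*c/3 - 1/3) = c - 1/3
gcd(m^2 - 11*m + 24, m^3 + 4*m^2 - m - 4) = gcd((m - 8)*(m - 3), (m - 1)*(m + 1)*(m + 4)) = 1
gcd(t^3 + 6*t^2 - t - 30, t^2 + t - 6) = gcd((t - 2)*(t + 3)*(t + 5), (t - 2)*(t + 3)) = t^2 + t - 6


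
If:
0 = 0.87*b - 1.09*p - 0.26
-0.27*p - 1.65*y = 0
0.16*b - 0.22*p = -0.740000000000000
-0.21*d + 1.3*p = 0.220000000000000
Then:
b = 50.81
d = 248.54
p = 40.32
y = -6.60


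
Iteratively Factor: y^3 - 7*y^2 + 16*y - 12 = (y - 2)*(y^2 - 5*y + 6) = (y - 2)^2*(y - 3)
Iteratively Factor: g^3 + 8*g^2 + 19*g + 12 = (g + 1)*(g^2 + 7*g + 12) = (g + 1)*(g + 3)*(g + 4)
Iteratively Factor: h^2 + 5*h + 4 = (h + 4)*(h + 1)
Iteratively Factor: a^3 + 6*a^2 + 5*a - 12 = (a - 1)*(a^2 + 7*a + 12) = (a - 1)*(a + 3)*(a + 4)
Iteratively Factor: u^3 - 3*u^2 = (u)*(u^2 - 3*u) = u*(u - 3)*(u)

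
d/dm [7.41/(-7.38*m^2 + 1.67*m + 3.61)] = (109.3716*m - 12.3747)/(-7.38*m^2 + 1.67*m + 3.61)^2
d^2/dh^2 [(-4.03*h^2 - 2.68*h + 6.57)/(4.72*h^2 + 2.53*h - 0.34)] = (1.13686837721616e-13*h^4 - 23.1629280000001*h^3 + 839.410464*h^2 + 444.932688*h + 99.65249)/(105.154048*h^6 + 169.093056*h^5 + 67.912776*h^4 - 8.166587*h^3 - 4.892022*h^2 + 0.877404*h - 0.039304)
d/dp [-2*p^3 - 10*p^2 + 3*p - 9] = -6*p^2 - 20*p + 3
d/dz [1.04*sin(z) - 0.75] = 1.04*cos(z)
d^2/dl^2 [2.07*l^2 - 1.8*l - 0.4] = 4.14000000000000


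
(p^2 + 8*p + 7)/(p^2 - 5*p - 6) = (p + 7)/(p - 6)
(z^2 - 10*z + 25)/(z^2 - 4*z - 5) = (z - 5)/(z + 1)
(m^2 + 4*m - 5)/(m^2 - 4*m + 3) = (m + 5)/(m - 3)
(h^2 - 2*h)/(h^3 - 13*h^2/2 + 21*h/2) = 2*(h - 2)/(2*h^2 - 13*h + 21)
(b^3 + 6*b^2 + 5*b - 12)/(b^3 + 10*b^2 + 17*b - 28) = (b + 3)/(b + 7)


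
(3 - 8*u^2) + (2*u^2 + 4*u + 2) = -6*u^2 + 4*u + 5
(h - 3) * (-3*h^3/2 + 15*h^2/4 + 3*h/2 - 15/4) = -3*h^4/2 + 33*h^3/4 - 39*h^2/4 - 33*h/4 + 45/4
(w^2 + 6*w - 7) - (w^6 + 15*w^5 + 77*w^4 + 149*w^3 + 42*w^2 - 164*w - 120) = -w^6 - 15*w^5 - 77*w^4 - 149*w^3 - 41*w^2 + 170*w + 113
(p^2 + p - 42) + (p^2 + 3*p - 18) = 2*p^2 + 4*p - 60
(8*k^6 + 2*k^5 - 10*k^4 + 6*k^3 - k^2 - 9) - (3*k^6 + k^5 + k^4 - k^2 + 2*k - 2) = 5*k^6 + k^5 - 11*k^4 + 6*k^3 - 2*k - 7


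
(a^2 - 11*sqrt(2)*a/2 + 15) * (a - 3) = a^3 - 11*sqrt(2)*a^2/2 - 3*a^2 + 15*a + 33*sqrt(2)*a/2 - 45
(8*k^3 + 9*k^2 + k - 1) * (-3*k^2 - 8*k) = -24*k^5 - 91*k^4 - 75*k^3 - 5*k^2 + 8*k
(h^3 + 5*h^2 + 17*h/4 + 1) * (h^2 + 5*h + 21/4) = h^5 + 10*h^4 + 69*h^3/2 + 97*h^2/2 + 437*h/16 + 21/4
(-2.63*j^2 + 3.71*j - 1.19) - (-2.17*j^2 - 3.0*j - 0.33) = -0.46*j^2 + 6.71*j - 0.86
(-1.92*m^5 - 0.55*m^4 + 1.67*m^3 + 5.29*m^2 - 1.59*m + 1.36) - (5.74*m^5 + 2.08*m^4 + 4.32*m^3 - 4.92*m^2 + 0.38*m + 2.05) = -7.66*m^5 - 2.63*m^4 - 2.65*m^3 + 10.21*m^2 - 1.97*m - 0.69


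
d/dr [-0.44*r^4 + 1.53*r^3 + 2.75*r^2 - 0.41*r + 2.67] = -1.76*r^3 + 4.59*r^2 + 5.5*r - 0.41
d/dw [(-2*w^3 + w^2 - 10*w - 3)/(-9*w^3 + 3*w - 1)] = (9*w^4 - 192*w^3 - 72*w^2 - 2*w + 19)/(81*w^6 - 54*w^4 + 18*w^3 + 9*w^2 - 6*w + 1)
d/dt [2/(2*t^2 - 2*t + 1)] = 4*(1 - 2*t)/(2*t^2 - 2*t + 1)^2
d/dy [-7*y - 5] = -7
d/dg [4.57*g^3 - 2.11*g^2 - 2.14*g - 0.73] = 13.71*g^2 - 4.22*g - 2.14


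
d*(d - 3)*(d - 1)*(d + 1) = d^4 - 3*d^3 - d^2 + 3*d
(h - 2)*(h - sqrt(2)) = h^2 - 2*h - sqrt(2)*h + 2*sqrt(2)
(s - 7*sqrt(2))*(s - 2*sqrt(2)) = s^2 - 9*sqrt(2)*s + 28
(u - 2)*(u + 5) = u^2 + 3*u - 10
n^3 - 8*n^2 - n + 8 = (n - 8)*(n - 1)*(n + 1)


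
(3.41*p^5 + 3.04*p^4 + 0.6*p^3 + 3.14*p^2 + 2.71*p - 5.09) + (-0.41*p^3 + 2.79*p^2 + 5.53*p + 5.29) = 3.41*p^5 + 3.04*p^4 + 0.19*p^3 + 5.93*p^2 + 8.24*p + 0.2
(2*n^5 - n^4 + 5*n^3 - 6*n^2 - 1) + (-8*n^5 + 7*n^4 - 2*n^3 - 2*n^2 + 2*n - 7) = -6*n^5 + 6*n^4 + 3*n^3 - 8*n^2 + 2*n - 8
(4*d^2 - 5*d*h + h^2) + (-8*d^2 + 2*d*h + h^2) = -4*d^2 - 3*d*h + 2*h^2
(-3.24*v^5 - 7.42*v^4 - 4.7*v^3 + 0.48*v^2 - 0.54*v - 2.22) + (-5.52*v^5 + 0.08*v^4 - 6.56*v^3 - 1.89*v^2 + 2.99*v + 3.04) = -8.76*v^5 - 7.34*v^4 - 11.26*v^3 - 1.41*v^2 + 2.45*v + 0.82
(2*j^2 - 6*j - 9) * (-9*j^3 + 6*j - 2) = -18*j^5 + 54*j^4 + 93*j^3 - 40*j^2 - 42*j + 18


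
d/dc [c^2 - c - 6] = 2*c - 1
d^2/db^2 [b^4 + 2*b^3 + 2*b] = 12*b*(b + 1)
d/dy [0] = 0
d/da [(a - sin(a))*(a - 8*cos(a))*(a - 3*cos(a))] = (a - sin(a))*(a - 8*cos(a))*(3*sin(a) + 1) + (a - sin(a))*(a - 3*cos(a))*(8*sin(a) + 1) - (a - 8*cos(a))*(a - 3*cos(a))*(cos(a) - 1)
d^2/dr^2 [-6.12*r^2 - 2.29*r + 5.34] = -12.2400000000000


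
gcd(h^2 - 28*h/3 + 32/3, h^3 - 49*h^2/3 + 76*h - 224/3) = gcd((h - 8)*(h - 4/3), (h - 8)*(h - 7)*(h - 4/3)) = h^2 - 28*h/3 + 32/3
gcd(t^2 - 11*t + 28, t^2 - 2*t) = 1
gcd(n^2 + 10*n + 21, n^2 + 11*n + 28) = n + 7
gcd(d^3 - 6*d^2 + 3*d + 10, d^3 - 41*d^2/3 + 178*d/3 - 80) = d - 5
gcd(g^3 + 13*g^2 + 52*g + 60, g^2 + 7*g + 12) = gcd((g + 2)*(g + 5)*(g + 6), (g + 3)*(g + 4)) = 1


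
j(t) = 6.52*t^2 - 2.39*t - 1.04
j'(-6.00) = -80.63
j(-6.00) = 248.02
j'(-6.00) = -80.63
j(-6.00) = 248.02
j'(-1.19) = -17.91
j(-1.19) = 11.04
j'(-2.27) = -31.99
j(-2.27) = 37.98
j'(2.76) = 33.60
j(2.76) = 42.03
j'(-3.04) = -42.03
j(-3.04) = 66.48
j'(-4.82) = -65.24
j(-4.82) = 161.96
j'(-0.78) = -12.56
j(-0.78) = 4.79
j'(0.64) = 5.96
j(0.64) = 0.10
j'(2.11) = 25.12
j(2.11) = 22.94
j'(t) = 13.04*t - 2.39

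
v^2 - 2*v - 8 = (v - 4)*(v + 2)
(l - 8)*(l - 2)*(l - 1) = l^3 - 11*l^2 + 26*l - 16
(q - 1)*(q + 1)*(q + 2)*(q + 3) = q^4 + 5*q^3 + 5*q^2 - 5*q - 6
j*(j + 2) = j^2 + 2*j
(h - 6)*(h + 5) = h^2 - h - 30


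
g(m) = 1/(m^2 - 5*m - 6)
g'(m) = (5 - 2*m)/(m^2 - 5*m - 6)^2 = (5 - 2*m)/(-m^2 + 5*m + 6)^2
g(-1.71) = 0.18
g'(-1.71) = 0.28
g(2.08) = -0.08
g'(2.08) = 0.01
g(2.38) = -0.08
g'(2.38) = 0.00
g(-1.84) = 0.15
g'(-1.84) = 0.20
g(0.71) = -0.11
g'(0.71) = 0.04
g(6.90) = 0.14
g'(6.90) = -0.17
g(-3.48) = 0.04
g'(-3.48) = 0.02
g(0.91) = -0.10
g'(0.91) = 0.03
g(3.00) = -0.08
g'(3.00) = -0.00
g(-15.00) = 0.00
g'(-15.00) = 0.00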